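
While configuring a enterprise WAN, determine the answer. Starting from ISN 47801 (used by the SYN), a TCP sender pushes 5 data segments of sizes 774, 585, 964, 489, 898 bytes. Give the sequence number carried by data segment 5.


The SYN occupies sequence number ISN = 47801, so the first data byte is ISN + 1 = 47802.
SEQ of data segment i = (ISN + 1) + sum of payload sizes of segments 1..i-1.
Segment 1: SEQ = 47802, payload = 774 bytes
Segment 2: SEQ = 48576, payload = 585 bytes
Segment 3: SEQ = 49161, payload = 964 bytes
Segment 4: SEQ = 50125, payload = 489 bytes
Segment 5: SEQ = 50614, payload = 898 bytes
SEQ of segment 5 = 47802 + 774 + 585 + 964 + 489 = 50614

50614


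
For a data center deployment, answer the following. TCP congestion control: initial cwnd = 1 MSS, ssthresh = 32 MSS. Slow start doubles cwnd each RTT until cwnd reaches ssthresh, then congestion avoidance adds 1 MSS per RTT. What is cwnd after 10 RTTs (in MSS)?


RTT 0: cwnd = 1 MSS (initial)
RTT 1: cwnd = 2 MSS (slow start, doubled)
RTT 2: cwnd = 4 MSS (slow start, doubled)
RTT 3: cwnd = 8 MSS (slow start, doubled)
RTT 4: cwnd = 16 MSS (slow start, doubled)
RTT 5: cwnd = 32 MSS (slow start, doubled)
RTT 6: cwnd = 33 MSS (congestion avoidance, +1)
RTT 7: cwnd = 34 MSS (congestion avoidance, +1)
RTT 8: cwnd = 35 MSS (congestion avoidance, +1)
RTT 9: cwnd = 36 MSS (congestion avoidance, +1)
RTT 10: cwnd = 37 MSS (congestion avoidance, +1)

37


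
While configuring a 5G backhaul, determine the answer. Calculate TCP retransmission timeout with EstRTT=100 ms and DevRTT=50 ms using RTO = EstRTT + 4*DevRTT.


Given: EstRTT = 100 ms, DevRTT = 50 ms
Timeout = EstRTT + 4 * DevRTT
4 * DevRTT = 4 * 50 = 200
Timeout = 100 + 200 = 300 ms

300


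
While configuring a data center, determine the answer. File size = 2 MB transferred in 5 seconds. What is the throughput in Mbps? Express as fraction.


Given: file = 2 MB, time = 5 s
File in Mb = 2 * 8 = 16 Mb
Throughput = 16 / 5 Mbps
Throughput = 16/5 Mbps

16/5


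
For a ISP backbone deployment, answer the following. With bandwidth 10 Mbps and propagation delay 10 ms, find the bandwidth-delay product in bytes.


Given: bandwidth = 10 Mbps, delay = 10 ms
BDP in bits = 10 * 10^6 * 10 / 1000
BDP in bits = 100000
BDP in bytes = 100000 / 8 = 12500

12500


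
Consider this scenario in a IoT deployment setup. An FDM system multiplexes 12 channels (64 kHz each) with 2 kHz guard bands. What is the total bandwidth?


Given: 12 channels, 64 kHz each, guard = 2 kHz
Channel bandwidth = 12 * 64 = 768 kHz
Guard bands = 11 gaps * 2 kHz = 22 kHz
Total = 768 + 22 = 790 kHz

790


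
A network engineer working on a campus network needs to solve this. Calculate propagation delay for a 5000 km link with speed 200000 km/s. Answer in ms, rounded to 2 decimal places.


Given: distance = 5000 km, speed = 200000 km/s
Delay = distance / speed = 5000 / 200000 seconds
Delay in ms = 5000 * 1000 / 200000
Delay = 25.0000 ms
Rounded to 2 dp = 25.00 ms

25.00


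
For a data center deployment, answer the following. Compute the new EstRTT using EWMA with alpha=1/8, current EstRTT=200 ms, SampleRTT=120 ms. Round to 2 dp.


Given: EstRTT = 200 ms, SampleRTT = 120 ms, alpha = 1/8
New EstRTT = (1 - alpha) * EstRTT + alpha * SampleRTT
(7/8) * 200 = 175
(1/8) * 120 = 15
New EstRTT = 175 + 15 = 190 ms -> 190.00 ms (2 dp)

190.00


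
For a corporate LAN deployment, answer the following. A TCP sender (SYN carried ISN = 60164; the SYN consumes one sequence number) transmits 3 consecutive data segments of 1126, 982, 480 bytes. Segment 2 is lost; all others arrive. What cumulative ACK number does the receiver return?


SYN uses sequence number 60164; first data byte = ISN + 1 = 60165.
Segment 1: SEQ = 60165, len = 1126 B, covers [60165, 61290]
Segment 2: SEQ = 61291, len = 982 B, covers [61291, 62272] [LOST]
Segment 3: SEQ = 62273, len = 480 B, covers [62273, 62752]
In-order data received: bytes [60165, 61290] (segments 1..1).
Segment 2 missing -> gap begins at byte 61291; later segments buffered out of order.
Cumulative ACK = next expected in-order byte = 60165 + 1126 = 61291

61291


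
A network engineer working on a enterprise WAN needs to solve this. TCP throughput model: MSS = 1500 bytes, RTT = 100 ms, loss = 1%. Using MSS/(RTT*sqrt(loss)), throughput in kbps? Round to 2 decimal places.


Given: MSS = 1500 bytes, RTT = 100 ms, loss = 1%
RTT in seconds = 100 / 1000 = 0.1
Loss rate = 1% = 0.01
sqrt(loss) = sqrt(0.01) = 0.1
Throughput (bytes/s) = 1500 / (0.1 * 0.1) = 150000.0000
Throughput (kbps) = 150000.0000 * 8 / 1000 = 1200.000000 -> 1200.00 kbps (2 dp)

1200.00


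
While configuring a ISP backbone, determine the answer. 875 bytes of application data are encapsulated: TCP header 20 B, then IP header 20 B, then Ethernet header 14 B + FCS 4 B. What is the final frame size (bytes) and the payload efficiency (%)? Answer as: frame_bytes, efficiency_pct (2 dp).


TCP segment = 875 + 20 = 895 B
IP packet = 895 + 20 = 915 B
Ethernet frame = 915 + 14 + 4 = 933 B
Efficiency = app / frame = 875 / 933 = 0.937835 = 93.7835% -> 93.78% (2 dp)

933, 93.78


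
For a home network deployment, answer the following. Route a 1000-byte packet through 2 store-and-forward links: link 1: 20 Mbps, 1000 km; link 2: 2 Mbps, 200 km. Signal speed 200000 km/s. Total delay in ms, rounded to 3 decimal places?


Packet = 1000 bytes = 8000 bits. Store-and-forward: sum (t_trans + t_prop) per link.
Link 1: t_trans = 8000/(20*10^6) s = 0.4000 ms; t_prop = 1000/200000 s = 5.0000 ms; subtotal = 5.4000 ms
Link 2: t_trans = 8000/(2*10^6) s = 4.0000 ms; t_prop = 200/200000 s = 1.0000 ms; subtotal = 5.0000 ms
End-to-end = 5.4000 + 5.0000 = 10.4000 ms -> 10.400 ms (3 dp)

10.400


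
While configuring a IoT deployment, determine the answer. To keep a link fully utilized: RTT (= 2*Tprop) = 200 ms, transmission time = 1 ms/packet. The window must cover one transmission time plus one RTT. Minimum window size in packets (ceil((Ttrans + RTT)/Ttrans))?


Given: Ttrans = 1 ms, RTT = 200 ms (= 2 * Tprop, Tprop = 100 ms)
Time until first ACK returns = Ttrans + RTT = 1 + 200 = 201 ms
Need W * Ttrans >= Ttrans + RTT  ->  W >= (Ttrans + RTT) / Ttrans
(Ttrans + RTT) / Ttrans = 201 / 1 = 201
W_min = ceil(201) = 201

201


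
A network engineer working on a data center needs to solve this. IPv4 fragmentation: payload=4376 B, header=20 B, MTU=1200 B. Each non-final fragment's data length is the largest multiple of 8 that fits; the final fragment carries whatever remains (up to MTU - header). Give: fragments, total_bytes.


Max data per non-final fragment = floor((MTU - header)/8)*8 = floor((1200 - 20)/8)*8 = floor(1180/8)*8 = 1176 B
Final fragment needs no 8-byte alignment: it can carry up to MTU - header = 1180 B
Non-final fragments needed = ceil((payload - 1180) / 1176) = ceil(3196/1176) = ceil(2.7177) = 3
Number of fragments = 3 + 1 = 4
Fragment sizes (data): 3 * 1176 B + 848 B (last, 848 <= 1180 OK)
Total bytes sent = payload + n_frags * header = 4376 + 4*20 = 4376 + 80 = 4456 B

4, 4456


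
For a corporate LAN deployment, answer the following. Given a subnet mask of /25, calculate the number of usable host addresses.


Given: subnet mask /25
Host bits = 32 - 25 = 7
Total addresses = 2^7 = 128
Usable hosts = 128 - 2 (network + broadcast) = 126

126


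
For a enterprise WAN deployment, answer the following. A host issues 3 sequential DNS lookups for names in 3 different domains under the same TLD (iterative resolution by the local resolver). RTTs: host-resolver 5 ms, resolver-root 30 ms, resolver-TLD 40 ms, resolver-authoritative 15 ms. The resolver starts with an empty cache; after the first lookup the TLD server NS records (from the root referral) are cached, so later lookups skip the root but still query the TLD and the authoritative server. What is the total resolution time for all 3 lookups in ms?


Lookup 1 (cold cache): local + root + TLD + auth = 5 + 30 + 40 + 15 = 90 ms
Lookups 2..3 (TLD NS cached -> skip root; new domain -> still ask TLD and auth): local + TLD + auth = 5 + 40 + 15 = 60 ms each
Remaining 2 lookups: 2 * 60 = 120 ms
Total = 90 + 120 = 210 ms

210


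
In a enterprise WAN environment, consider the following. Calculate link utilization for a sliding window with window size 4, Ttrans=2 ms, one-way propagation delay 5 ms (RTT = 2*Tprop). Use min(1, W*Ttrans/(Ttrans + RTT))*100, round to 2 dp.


Given: W = 4, Ttrans = 2 ms, RTT = 10 ms (= 2 * Tprop, Tprop = 5 ms)
Cycle time = Ttrans + RTT = 2 + 10 = 12 ms (first packet sent until its ACK returns)
W * Ttrans = 4 * 2 = 8 ms of sending per cycle
W * Ttrans / (Ttrans + RTT) = 8 / 12 = 0.666667
U = min(1, 0.666667) = 0.666667
U% = 66.67%

66.67


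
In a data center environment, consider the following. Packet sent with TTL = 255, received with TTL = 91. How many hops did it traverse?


Given: initial TTL = 255, received TTL = 91
Hops = initial TTL - received TTL
Hops = 255 - 91 = 164

164


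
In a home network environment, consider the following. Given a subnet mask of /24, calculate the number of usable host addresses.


Given: subnet mask /24
Host bits = 32 - 24 = 8
Total addresses = 2^8 = 256
Usable hosts = 256 - 2 (network + broadcast) = 254

254


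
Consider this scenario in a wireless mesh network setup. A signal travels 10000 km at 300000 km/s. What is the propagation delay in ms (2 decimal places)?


Given: distance = 10000 km, speed = 300000 km/s
Delay = distance / speed = 10000 / 300000 seconds
Delay in ms = 10000 * 1000 / 300000
Delay = 33.3333 ms
Rounded to 2 dp = 33.33 ms

33.33


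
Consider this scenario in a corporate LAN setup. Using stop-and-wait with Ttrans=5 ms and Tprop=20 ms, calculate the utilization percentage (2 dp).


Given: Ttrans = 5 ms, Tprop = 20 ms
RTT = 2 * Tprop = 2 * 20 = 40 ms
U = Ttrans / (Ttrans + RTT)
U = 5 / (5 + 40)
U = 5 / 45 = 0.111111
U% = 11.11%

11.11


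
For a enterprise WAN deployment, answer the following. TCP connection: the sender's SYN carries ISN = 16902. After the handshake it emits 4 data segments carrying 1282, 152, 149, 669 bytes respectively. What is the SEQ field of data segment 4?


The SYN occupies sequence number ISN = 16902, so the first data byte is ISN + 1 = 16903.
SEQ of data segment i = (ISN + 1) + sum of payload sizes of segments 1..i-1.
Segment 1: SEQ = 16903, payload = 1282 bytes
Segment 2: SEQ = 18185, payload = 152 bytes
Segment 3: SEQ = 18337, payload = 149 bytes
Segment 4: SEQ = 18486, payload = 669 bytes
SEQ of segment 4 = 16903 + 1282 + 152 + 149 = 18486

18486


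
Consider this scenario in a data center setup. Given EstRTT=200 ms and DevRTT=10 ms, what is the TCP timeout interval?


Given: EstRTT = 200 ms, DevRTT = 10 ms
Timeout = EstRTT + 4 * DevRTT
4 * DevRTT = 4 * 10 = 40
Timeout = 200 + 40 = 240 ms

240


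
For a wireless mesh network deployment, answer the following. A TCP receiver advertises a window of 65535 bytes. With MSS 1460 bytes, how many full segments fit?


Given: RWND = 65535 bytes, MSS = 1460 bytes
Full segments = floor(RWND / MSS)
Full segments = floor(65535 / 1460)
Full segments = floor(44.887) = 44

44


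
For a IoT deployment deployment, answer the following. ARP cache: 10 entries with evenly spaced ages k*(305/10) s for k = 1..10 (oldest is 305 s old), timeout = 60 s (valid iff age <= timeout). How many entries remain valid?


Ages are k * 305/10 s for k = 1..10 (spacing = 30.5000 s).
Entry k is valid iff k * 305/10 <= 60 iff k <= 10 * 60 / 305 = 1.9672
n_valid = floor(1.9672) = 1
(n_stale = 10 - 1 = 9)

1


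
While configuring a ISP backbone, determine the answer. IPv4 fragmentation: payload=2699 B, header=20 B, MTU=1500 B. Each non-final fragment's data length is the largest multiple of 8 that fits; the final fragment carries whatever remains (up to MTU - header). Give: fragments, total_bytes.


Max data per non-final fragment = floor((MTU - header)/8)*8 = floor((1500 - 20)/8)*8 = floor(1480/8)*8 = 1480 B
Final fragment needs no 8-byte alignment: it can carry up to MTU - header = 1480 B
Non-final fragments needed = ceil((payload - 1480) / 1480) = ceil(1219/1480) = ceil(0.8236) = 1
Number of fragments = 1 + 1 = 2
Fragment sizes (data): 1 * 1480 B + 1219 B (last, 1219 <= 1480 OK)
Total bytes sent = payload + n_frags * header = 2699 + 2*20 = 2699 + 40 = 2739 B

2, 2739


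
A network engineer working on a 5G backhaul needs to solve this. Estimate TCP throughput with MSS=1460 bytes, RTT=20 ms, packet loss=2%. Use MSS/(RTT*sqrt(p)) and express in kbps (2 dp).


Given: MSS = 1460 bytes, RTT = 20 ms, loss = 2%
RTT in seconds = 20 / 1000 = 0.02
Loss rate = 2% = 0.02
sqrt(loss) = sqrt(0.02) = 0.141421356237
Throughput (bytes/s) = 1460 / (0.02 * 0.141421356237) = 516187.9503
Throughput (kbps) = 516187.9503 * 8 / 1000 = 4129.503602 -> 4129.50 kbps (2 dp)

4129.50


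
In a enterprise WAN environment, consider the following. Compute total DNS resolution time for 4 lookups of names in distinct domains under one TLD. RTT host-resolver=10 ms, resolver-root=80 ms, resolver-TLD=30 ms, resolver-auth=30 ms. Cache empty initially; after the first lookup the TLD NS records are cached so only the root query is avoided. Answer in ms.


Lookup 1 (cold cache): local + root + TLD + auth = 10 + 80 + 30 + 30 = 150 ms
Lookups 2..4 (TLD NS cached -> skip root; new domain -> still ask TLD and auth): local + TLD + auth = 10 + 30 + 30 = 70 ms each
Remaining 3 lookups: 3 * 70 = 210 ms
Total = 150 + 210 = 360 ms

360


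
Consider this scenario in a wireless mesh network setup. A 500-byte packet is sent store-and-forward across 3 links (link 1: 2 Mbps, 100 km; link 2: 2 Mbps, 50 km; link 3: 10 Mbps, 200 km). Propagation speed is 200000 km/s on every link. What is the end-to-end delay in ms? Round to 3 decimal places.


Packet = 500 bytes = 4000 bits. Store-and-forward: sum (t_trans + t_prop) per link.
Link 1: t_trans = 4000/(2*10^6) s = 2.0000 ms; t_prop = 100/200000 s = 0.5000 ms; subtotal = 2.5000 ms
Link 2: t_trans = 4000/(2*10^6) s = 2.0000 ms; t_prop = 50/200000 s = 0.2500 ms; subtotal = 2.2500 ms
Link 3: t_trans = 4000/(10*10^6) s = 0.4000 ms; t_prop = 200/200000 s = 1.0000 ms; subtotal = 1.4000 ms
End-to-end = 2.5000 + 2.2500 + 1.4000 = 6.1500 ms -> 6.150 ms (3 dp)

6.150


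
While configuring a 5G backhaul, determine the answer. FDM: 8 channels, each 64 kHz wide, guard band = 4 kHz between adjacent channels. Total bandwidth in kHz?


Given: 8 channels, 64 kHz each, guard = 4 kHz
Channel bandwidth = 8 * 64 = 512 kHz
Guard bands = 7 gaps * 4 kHz = 28 kHz
Total = 512 + 28 = 540 kHz

540


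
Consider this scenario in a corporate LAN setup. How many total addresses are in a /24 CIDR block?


Given: CIDR prefix /24
Host bits = 32 - 24 = 8
Total addresses = 2^8 = 256

256


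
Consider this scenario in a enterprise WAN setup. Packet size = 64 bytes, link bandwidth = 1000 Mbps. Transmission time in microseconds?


Given: packet = 64 bytes, bandwidth = 1000 Mbps
Packet in bits = 64 * 8 = 512 bits
Bandwidth = 1000 * 10^6 = 1000000000 bps
Time = 512 / 1000000000 seconds
Time in us = 512 * 10^6 / 1000000000 = 0.512

0.512


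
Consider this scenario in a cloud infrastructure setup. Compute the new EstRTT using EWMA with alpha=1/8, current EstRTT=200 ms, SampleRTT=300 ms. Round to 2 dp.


Given: EstRTT = 200 ms, SampleRTT = 300 ms, alpha = 1/8
New EstRTT = (1 - alpha) * EstRTT + alpha * SampleRTT
(7/8) * 200 = 175
(1/8) * 300 = 37.5
New EstRTT = 175 + 37.5 = 212.5 ms -> 212.50 ms (2 dp)

212.50


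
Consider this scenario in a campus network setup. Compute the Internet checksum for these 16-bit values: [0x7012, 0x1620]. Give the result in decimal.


Given words: [0x7012, 0x1620]
Step 1: Sum all words
Raw sum = 28690 + 5664 = 34354
One's complement = ~34354 & 0xFFFF = 31181

31181


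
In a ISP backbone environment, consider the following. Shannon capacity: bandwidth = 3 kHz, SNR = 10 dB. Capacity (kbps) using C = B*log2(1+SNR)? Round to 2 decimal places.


Given: B = 3 kHz, SNR = 10 dB
SNR linear = 10^(10/10) = 10
1 + SNR = 11
log2(11) = 3.4594316186
C = 3 * 1000 * 3.4594316186 = 10378.2949 bps
C = 10.378295 kbps -> 10.38 kbps (2 dp)

10.38


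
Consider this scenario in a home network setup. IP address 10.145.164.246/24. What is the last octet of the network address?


Given: IP = 10.145.164.246, prefix = /24
Subnet mask = 255.255.255.0
Last octet of IP: 246
Last octet of mask: 0
Network last octet = 246 AND 0 = 0

0


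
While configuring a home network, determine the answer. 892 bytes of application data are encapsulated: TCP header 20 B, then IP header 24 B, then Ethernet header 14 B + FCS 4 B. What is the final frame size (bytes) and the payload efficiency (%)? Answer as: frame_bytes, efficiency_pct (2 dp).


TCP segment = 892 + 20 = 912 B
IP packet = 912 + 24 = 936 B
Ethernet frame = 936 + 14 + 4 = 954 B
Efficiency = app / frame = 892 / 954 = 0.935010 = 93.5010% -> 93.50% (2 dp)

954, 93.50


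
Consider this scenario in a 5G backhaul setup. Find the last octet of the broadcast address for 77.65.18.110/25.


Given: IP = 77.65.18.110, prefix = /25
Host bits = 32 - 25 = 7
Network last octet = 110 AND mask = 0
Host part size = 2^7 - 1 = 127
Broadcast last octet = 0 OR 127 = 127

127


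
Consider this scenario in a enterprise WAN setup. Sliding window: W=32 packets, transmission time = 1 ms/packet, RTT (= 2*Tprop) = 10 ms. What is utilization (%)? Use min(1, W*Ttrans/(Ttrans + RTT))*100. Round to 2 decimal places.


Given: W = 32, Ttrans = 1 ms, RTT = 10 ms (= 2 * Tprop, Tprop = 5 ms)
Cycle time = Ttrans + RTT = 1 + 10 = 11 ms (first packet sent until its ACK returns)
W * Ttrans = 32 * 1 = 32 ms of sending per cycle
W * Ttrans / (Ttrans + RTT) = 32 / 11 = 2.909091
U = min(1, 2.909091) = 1.000000
U% = 100.00%

100.00


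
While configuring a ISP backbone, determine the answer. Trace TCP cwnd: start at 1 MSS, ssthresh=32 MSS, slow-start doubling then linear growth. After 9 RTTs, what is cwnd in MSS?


RTT 0: cwnd = 1 MSS (initial)
RTT 1: cwnd = 2 MSS (slow start, doubled)
RTT 2: cwnd = 4 MSS (slow start, doubled)
RTT 3: cwnd = 8 MSS (slow start, doubled)
RTT 4: cwnd = 16 MSS (slow start, doubled)
RTT 5: cwnd = 32 MSS (slow start, doubled)
RTT 6: cwnd = 33 MSS (congestion avoidance, +1)
RTT 7: cwnd = 34 MSS (congestion avoidance, +1)
RTT 8: cwnd = 35 MSS (congestion avoidance, +1)
RTT 9: cwnd = 36 MSS (congestion avoidance, +1)

36


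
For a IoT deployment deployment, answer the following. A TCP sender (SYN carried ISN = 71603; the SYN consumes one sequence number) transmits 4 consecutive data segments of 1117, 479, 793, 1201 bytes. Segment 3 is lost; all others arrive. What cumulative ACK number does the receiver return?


SYN uses sequence number 71603; first data byte = ISN + 1 = 71604.
Segment 1: SEQ = 71604, len = 1117 B, covers [71604, 72720]
Segment 2: SEQ = 72721, len = 479 B, covers [72721, 73199]
Segment 3: SEQ = 73200, len = 793 B, covers [73200, 73992] [LOST]
Segment 4: SEQ = 73993, len = 1201 B, covers [73993, 75193]
In-order data received: bytes [71604, 73199] (segments 1..2).
Segment 3 missing -> gap begins at byte 73200; later segments buffered out of order.
Cumulative ACK = next expected in-order byte = 71604 + 1117 + 479 = 73200

73200


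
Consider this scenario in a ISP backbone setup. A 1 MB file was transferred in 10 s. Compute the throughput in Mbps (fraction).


Given: file = 1 MB, time = 10 s
File in Mb = 1 * 8 = 8 Mb
Throughput = 8 / 10 Mbps
Throughput = 4/5 Mbps

4/5


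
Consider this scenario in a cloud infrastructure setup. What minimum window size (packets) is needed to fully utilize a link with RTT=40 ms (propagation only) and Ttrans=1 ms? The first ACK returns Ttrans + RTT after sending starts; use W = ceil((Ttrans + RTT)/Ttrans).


Given: Ttrans = 1 ms, RTT = 40 ms (= 2 * Tprop, Tprop = 20 ms)
Time until first ACK returns = Ttrans + RTT = 1 + 40 = 41 ms
Need W * Ttrans >= Ttrans + RTT  ->  W >= (Ttrans + RTT) / Ttrans
(Ttrans + RTT) / Ttrans = 41 / 1 = 41
W_min = ceil(41) = 41

41


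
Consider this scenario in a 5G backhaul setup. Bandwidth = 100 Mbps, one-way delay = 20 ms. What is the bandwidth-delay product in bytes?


Given: bandwidth = 100 Mbps, delay = 20 ms
BDP in bits = 100 * 10^6 * 20 / 1000
BDP in bits = 2000000
BDP in bytes = 2000000 / 8 = 250000

250000


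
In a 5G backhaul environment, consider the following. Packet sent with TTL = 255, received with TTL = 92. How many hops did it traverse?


Given: initial TTL = 255, received TTL = 92
Hops = initial TTL - received TTL
Hops = 255 - 92 = 163

163


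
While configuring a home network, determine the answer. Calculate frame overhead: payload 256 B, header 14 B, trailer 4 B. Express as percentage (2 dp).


Given: payload = 256 B, header = 14 B, trailer = 4 B
Overhead bytes = header + trailer = 14 + 4 = 18
Total frame = payload + overhead = 256 + 18 = 274
Overhead % = 18 / 274 * 100 = 6.5693% -> 6.57% (2 dp)

6.57


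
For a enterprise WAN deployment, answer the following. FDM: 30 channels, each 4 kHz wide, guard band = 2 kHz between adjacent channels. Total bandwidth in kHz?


Given: 30 channels, 4 kHz each, guard = 2 kHz
Channel bandwidth = 30 * 4 = 120 kHz
Guard bands = 29 gaps * 2 kHz = 58 kHz
Total = 120 + 58 = 178 kHz

178


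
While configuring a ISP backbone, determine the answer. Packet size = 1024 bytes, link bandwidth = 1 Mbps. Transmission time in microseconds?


Given: packet = 1024 bytes, bandwidth = 1 Mbps
Packet in bits = 1024 * 8 = 8192 bits
Bandwidth = 1 * 10^6 = 1000000 bps
Time = 8192 / 1000000 seconds
Time in us = 8192 * 10^6 / 1000000 = 8192

8192


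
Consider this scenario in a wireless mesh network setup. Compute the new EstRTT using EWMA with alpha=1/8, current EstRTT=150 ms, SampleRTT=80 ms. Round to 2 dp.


Given: EstRTT = 150 ms, SampleRTT = 80 ms, alpha = 1/8
New EstRTT = (1 - alpha) * EstRTT + alpha * SampleRTT
(7/8) * 150 = 131.25
(1/8) * 80 = 10
New EstRTT = 131.25 + 10 = 141.25 ms -> 141.25 ms (2 dp)

141.25


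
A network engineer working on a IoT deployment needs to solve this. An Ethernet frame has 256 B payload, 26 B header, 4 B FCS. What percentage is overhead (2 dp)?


Given: payload = 256 B, header = 26 B, trailer = 4 B
Overhead bytes = header + trailer = 26 + 4 = 30
Total frame = payload + overhead = 256 + 30 = 286
Overhead % = 30 / 286 * 100 = 10.4895% -> 10.49% (2 dp)

10.49


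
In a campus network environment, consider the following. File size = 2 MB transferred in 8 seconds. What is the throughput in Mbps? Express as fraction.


Given: file = 2 MB, time = 8 s
File in Mb = 2 * 8 = 16 Mb
Throughput = 16 / 8 Mbps
Throughput = 2 Mbps

2


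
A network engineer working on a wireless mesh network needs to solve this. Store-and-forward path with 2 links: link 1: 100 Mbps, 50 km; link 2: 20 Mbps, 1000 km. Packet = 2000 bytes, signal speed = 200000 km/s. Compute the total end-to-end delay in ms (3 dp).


Packet = 2000 bytes = 16000 bits. Store-and-forward: sum (t_trans + t_prop) per link.
Link 1: t_trans = 16000/(100*10^6) s = 0.1600 ms; t_prop = 50/200000 s = 0.2500 ms; subtotal = 0.4100 ms
Link 2: t_trans = 16000/(20*10^6) s = 0.8000 ms; t_prop = 1000/200000 s = 5.0000 ms; subtotal = 5.8000 ms
End-to-end = 0.4100 + 5.8000 = 6.2100 ms -> 6.210 ms (3 dp)

6.210


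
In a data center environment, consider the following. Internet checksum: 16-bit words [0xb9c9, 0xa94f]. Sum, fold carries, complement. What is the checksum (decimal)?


Given words: [0xb9c9, 0xa94f]
Step 1: Sum all words
Raw sum = 47561 + 43343 = 90904
Step 2: Fold carry: (25368 + 1) = 25369
One's complement = ~25369 & 0xFFFF = 40166

40166


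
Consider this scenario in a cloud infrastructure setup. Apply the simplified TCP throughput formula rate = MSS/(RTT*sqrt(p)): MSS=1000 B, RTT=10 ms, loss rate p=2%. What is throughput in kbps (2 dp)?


Given: MSS = 1000 bytes, RTT = 10 ms, loss = 2%
RTT in seconds = 10 / 1000 = 0.01
Loss rate = 2% = 0.02
sqrt(loss) = sqrt(0.02) = 0.141421356237
Throughput (bytes/s) = 1000 / (0.01 * 0.141421356237) = 707106.7812
Throughput (kbps) = 707106.7812 * 8 / 1000 = 5656.854249 -> 5656.85 kbps (2 dp)

5656.85


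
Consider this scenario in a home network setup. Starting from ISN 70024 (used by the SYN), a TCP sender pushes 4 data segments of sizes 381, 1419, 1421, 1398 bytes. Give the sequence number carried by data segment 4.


The SYN occupies sequence number ISN = 70024, so the first data byte is ISN + 1 = 70025.
SEQ of data segment i = (ISN + 1) + sum of payload sizes of segments 1..i-1.
Segment 1: SEQ = 70025, payload = 381 bytes
Segment 2: SEQ = 70406, payload = 1419 bytes
Segment 3: SEQ = 71825, payload = 1421 bytes
Segment 4: SEQ = 73246, payload = 1398 bytes
SEQ of segment 4 = 70025 + 381 + 1419 + 1421 = 73246

73246


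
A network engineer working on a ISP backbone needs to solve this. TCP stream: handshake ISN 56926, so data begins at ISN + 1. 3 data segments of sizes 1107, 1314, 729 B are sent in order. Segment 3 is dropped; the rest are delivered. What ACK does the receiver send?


SYN uses sequence number 56926; first data byte = ISN + 1 = 56927.
Segment 1: SEQ = 56927, len = 1107 B, covers [56927, 58033]
Segment 2: SEQ = 58034, len = 1314 B, covers [58034, 59347]
Segment 3: SEQ = 59348, len = 729 B, covers [59348, 60076] [LOST]
In-order data received: bytes [56927, 59347] (segments 1..2).
Segment 3 missing -> gap begins at byte 59348.
Cumulative ACK = next expected in-order byte = 56927 + 1107 + 1314 = 59348

59348


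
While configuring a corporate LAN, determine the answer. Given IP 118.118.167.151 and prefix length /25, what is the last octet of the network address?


Given: IP = 118.118.167.151, prefix = /25
Subnet mask = 255.255.255.128
Last octet of IP: 151
Last octet of mask: 128
Network last octet = 151 AND 128 = 128

128


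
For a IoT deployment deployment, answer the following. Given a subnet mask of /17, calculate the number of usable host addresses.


Given: subnet mask /17
Host bits = 32 - 17 = 15
Total addresses = 2^15 = 32768
Usable hosts = 32768 - 2 (network + broadcast) = 32766

32766


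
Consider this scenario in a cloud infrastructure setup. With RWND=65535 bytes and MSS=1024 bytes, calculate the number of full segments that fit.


Given: RWND = 65535 bytes, MSS = 1024 bytes
Full segments = floor(RWND / MSS)
Full segments = floor(65535 / 1024)
Full segments = floor(63.999) = 63

63


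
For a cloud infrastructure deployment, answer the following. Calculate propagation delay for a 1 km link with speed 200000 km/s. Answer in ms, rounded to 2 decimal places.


Given: distance = 1 km, speed = 200000 km/s
Delay = distance / speed = 1 / 200000 seconds
Delay in ms = 1 * 1000 / 200000
Delay = 0.0050 ms
Rounded to 2 dp = 0.01 ms

0.01


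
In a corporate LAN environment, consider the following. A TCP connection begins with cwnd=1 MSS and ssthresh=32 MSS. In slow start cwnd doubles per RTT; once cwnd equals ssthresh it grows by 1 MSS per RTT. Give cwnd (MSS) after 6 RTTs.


RTT 0: cwnd = 1 MSS (initial)
RTT 1: cwnd = 2 MSS (slow start, doubled)
RTT 2: cwnd = 4 MSS (slow start, doubled)
RTT 3: cwnd = 8 MSS (slow start, doubled)
RTT 4: cwnd = 16 MSS (slow start, doubled)
RTT 5: cwnd = 32 MSS (slow start, doubled)
RTT 6: cwnd = 33 MSS (congestion avoidance, +1)

33


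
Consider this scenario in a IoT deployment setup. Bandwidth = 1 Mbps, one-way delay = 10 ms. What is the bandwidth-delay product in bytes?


Given: bandwidth = 1 Mbps, delay = 10 ms
BDP in bits = 1 * 10^6 * 10 / 1000
BDP in bits = 10000
BDP in bytes = 10000 / 8 = 1250

1250


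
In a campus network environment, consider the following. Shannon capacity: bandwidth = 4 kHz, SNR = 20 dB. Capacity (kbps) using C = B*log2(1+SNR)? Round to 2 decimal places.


Given: B = 4 kHz, SNR = 20 dB
SNR linear = 10^(20/10) = 100
1 + SNR = 101
log2(101) = 6.6582114828
C = 4 * 1000 * 6.6582114828 = 26632.8459 bps
C = 26.632846 kbps -> 26.63 kbps (2 dp)

26.63


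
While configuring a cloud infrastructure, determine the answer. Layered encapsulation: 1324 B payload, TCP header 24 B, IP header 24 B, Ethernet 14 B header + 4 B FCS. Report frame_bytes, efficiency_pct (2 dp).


TCP segment = 1324 + 24 = 1348 B
IP packet = 1348 + 24 = 1372 B
Ethernet frame = 1372 + 14 + 4 = 1390 B
Efficiency = app / frame = 1324 / 1390 = 0.952518 = 95.2518% -> 95.25% (2 dp)

1390, 95.25


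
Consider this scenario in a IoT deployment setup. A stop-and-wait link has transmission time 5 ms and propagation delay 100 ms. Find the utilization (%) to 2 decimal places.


Given: Ttrans = 5 ms, Tprop = 100 ms
RTT = 2 * Tprop = 2 * 100 = 200 ms
U = Ttrans / (Ttrans + RTT)
U = 5 / (5 + 200)
U = 5 / 205 = 0.02439
U% = 2.44%

2.44


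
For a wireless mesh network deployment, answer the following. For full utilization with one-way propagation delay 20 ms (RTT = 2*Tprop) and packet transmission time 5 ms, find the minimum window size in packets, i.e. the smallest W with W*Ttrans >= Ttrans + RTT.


Given: Ttrans = 5 ms, RTT = 40 ms (= 2 * Tprop, Tprop = 20 ms)
Time until first ACK returns = Ttrans + RTT = 5 + 40 = 45 ms
Need W * Ttrans >= Ttrans + RTT  ->  W >= (Ttrans + RTT) / Ttrans
(Ttrans + RTT) / Ttrans = 45 / 5 = 9
W_min = ceil(9) = 9

9


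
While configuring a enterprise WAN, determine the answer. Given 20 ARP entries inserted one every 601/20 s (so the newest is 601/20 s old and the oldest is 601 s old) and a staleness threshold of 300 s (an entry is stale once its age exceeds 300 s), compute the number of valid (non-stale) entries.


Ages are k * 601/20 s for k = 1..20 (spacing = 30.0500 s).
Entry k is valid iff k * 601/20 <= 300 iff k <= 20 * 300 / 601 = 9.9834
n_valid = floor(9.9834) = 9
(n_stale = 20 - 9 = 11)

9


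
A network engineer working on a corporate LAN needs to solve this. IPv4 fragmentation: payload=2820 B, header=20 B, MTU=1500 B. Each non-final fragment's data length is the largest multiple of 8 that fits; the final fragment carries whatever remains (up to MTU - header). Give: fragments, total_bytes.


Max data per non-final fragment = floor((MTU - header)/8)*8 = floor((1500 - 20)/8)*8 = floor(1480/8)*8 = 1480 B
Final fragment needs no 8-byte alignment: it can carry up to MTU - header = 1480 B
Non-final fragments needed = ceil((payload - 1480) / 1480) = ceil(1340/1480) = ceil(0.9054) = 1
Number of fragments = 1 + 1 = 2
Fragment sizes (data): 1 * 1480 B + 1340 B (last, 1340 <= 1480 OK)
Total bytes sent = payload + n_frags * header = 2820 + 2*20 = 2820 + 40 = 2860 B

2, 2860


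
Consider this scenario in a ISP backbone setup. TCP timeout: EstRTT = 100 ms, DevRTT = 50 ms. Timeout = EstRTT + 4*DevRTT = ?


Given: EstRTT = 100 ms, DevRTT = 50 ms
Timeout = EstRTT + 4 * DevRTT
4 * DevRTT = 4 * 50 = 200
Timeout = 100 + 200 = 300 ms

300


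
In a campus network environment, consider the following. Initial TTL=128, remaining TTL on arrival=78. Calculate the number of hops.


Given: initial TTL = 128, received TTL = 78
Hops = initial TTL - received TTL
Hops = 128 - 78 = 50

50


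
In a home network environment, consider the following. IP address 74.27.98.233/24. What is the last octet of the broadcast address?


Given: IP = 74.27.98.233, prefix = /24
Host bits = 32 - 24 = 8
Network last octet = 233 AND mask = 0
Host part size = 2^8 - 1 = 255
Broadcast last octet = 0 OR 255 = 255

255


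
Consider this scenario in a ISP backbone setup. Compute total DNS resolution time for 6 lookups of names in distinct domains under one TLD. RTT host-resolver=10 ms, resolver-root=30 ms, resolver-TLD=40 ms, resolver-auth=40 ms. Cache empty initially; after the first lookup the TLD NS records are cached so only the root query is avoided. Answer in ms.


Lookup 1 (cold cache): local + root + TLD + auth = 10 + 30 + 40 + 40 = 120 ms
Lookups 2..6 (TLD NS cached -> skip root; new domain -> still ask TLD and auth): local + TLD + auth = 10 + 40 + 40 = 90 ms each
Remaining 5 lookups: 5 * 90 = 450 ms
Total = 120 + 450 = 570 ms

570


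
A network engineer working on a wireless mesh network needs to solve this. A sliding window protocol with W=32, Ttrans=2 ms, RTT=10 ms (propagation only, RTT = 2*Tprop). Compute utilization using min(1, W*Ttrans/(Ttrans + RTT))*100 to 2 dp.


Given: W = 32, Ttrans = 2 ms, RTT = 10 ms (= 2 * Tprop, Tprop = 5 ms)
Cycle time = Ttrans + RTT = 2 + 10 = 12 ms (first packet sent until its ACK returns)
W * Ttrans = 32 * 2 = 64 ms of sending per cycle
W * Ttrans / (Ttrans + RTT) = 64 / 12 = 5.333333
U = min(1, 5.333333) = 1.000000
U% = 100.00%

100.00


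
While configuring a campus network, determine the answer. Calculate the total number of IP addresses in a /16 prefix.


Given: CIDR prefix /16
Host bits = 32 - 16 = 16
Total addresses = 2^16 = 65536

65536


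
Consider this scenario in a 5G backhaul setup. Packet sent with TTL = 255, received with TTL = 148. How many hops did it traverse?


Given: initial TTL = 255, received TTL = 148
Hops = initial TTL - received TTL
Hops = 255 - 148 = 107

107


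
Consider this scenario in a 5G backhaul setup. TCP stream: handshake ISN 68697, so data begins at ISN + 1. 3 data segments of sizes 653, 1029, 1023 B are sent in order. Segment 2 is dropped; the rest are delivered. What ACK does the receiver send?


SYN uses sequence number 68697; first data byte = ISN + 1 = 68698.
Segment 1: SEQ = 68698, len = 653 B, covers [68698, 69350]
Segment 2: SEQ = 69351, len = 1029 B, covers [69351, 70379] [LOST]
Segment 3: SEQ = 70380, len = 1023 B, covers [70380, 71402]
In-order data received: bytes [68698, 69350] (segments 1..1).
Segment 2 missing -> gap begins at byte 69351; later segments buffered out of order.
Cumulative ACK = next expected in-order byte = 68698 + 653 = 69351

69351


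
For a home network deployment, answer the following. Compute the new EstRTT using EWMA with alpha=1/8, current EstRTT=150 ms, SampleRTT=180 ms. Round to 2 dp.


Given: EstRTT = 150 ms, SampleRTT = 180 ms, alpha = 1/8
New EstRTT = (1 - alpha) * EstRTT + alpha * SampleRTT
(7/8) * 150 = 131.25
(1/8) * 180 = 22.5
New EstRTT = 131.25 + 22.5 = 153.75 ms -> 153.75 ms (2 dp)

153.75


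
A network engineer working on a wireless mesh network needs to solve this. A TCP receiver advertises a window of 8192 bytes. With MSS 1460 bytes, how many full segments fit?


Given: RWND = 8192 bytes, MSS = 1460 bytes
Full segments = floor(RWND / MSS)
Full segments = floor(8192 / 1460)
Full segments = floor(5.611) = 5

5


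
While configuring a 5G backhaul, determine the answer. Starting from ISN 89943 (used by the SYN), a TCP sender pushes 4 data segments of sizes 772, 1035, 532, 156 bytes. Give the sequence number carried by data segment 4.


The SYN occupies sequence number ISN = 89943, so the first data byte is ISN + 1 = 89944.
SEQ of data segment i = (ISN + 1) + sum of payload sizes of segments 1..i-1.
Segment 1: SEQ = 89944, payload = 772 bytes
Segment 2: SEQ = 90716, payload = 1035 bytes
Segment 3: SEQ = 91751, payload = 532 bytes
Segment 4: SEQ = 92283, payload = 156 bytes
SEQ of segment 4 = 89944 + 772 + 1035 + 532 = 92283

92283


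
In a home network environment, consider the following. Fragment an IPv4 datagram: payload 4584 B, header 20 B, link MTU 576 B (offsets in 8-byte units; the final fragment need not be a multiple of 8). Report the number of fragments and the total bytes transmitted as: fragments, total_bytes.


Max data per non-final fragment = floor((MTU - header)/8)*8 = floor((576 - 20)/8)*8 = floor(556/8)*8 = 552 B
Final fragment needs no 8-byte alignment: it can carry up to MTU - header = 556 B
Non-final fragments needed = ceil((payload - 556) / 552) = ceil(4028/552) = ceil(7.2971) = 8
Number of fragments = 8 + 1 = 9
Fragment sizes (data): 8 * 552 B + 168 B (last, 168 <= 556 OK)
Total bytes sent = payload + n_frags * header = 4584 + 9*20 = 4584 + 180 = 4764 B

9, 4764


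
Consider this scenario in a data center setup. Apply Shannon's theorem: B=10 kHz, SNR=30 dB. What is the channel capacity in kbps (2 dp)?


Given: B = 10 kHz, SNR = 30 dB
SNR linear = 10^(30/10) = 1000
1 + SNR = 1001
log2(1001) = 9.9672262588
C = 10 * 1000 * 9.9672262588 = 99672.2626 bps
C = 99.672263 kbps -> 99.67 kbps (2 dp)

99.67


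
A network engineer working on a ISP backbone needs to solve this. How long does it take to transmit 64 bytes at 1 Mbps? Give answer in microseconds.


Given: packet = 64 bytes, bandwidth = 1 Mbps
Packet in bits = 64 * 8 = 512 bits
Bandwidth = 1 * 10^6 = 1000000 bps
Time = 512 / 1000000 seconds
Time in us = 512 * 10^6 / 1000000 = 512

512


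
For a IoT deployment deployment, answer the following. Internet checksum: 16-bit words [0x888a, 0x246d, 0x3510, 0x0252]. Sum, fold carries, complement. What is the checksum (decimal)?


Given words: [0x888a, 0x246d, 0x3510, 0x0252]
Step 1: Sum all words
Raw sum = 34954 + 9325 + 13584 + 594 = 58457
One's complement = ~58457 & 0xFFFF = 7078

7078


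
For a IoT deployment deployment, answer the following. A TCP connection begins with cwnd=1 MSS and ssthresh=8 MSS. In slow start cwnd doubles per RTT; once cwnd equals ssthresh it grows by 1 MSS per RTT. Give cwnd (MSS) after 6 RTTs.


RTT 0: cwnd = 1 MSS (initial)
RTT 1: cwnd = 2 MSS (slow start, doubled)
RTT 2: cwnd = 4 MSS (slow start, doubled)
RTT 3: cwnd = 8 MSS (slow start, doubled)
RTT 4: cwnd = 9 MSS (congestion avoidance, +1)
RTT 5: cwnd = 10 MSS (congestion avoidance, +1)
RTT 6: cwnd = 11 MSS (congestion avoidance, +1)

11


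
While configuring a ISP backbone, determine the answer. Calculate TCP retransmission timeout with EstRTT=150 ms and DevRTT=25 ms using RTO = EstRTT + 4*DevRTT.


Given: EstRTT = 150 ms, DevRTT = 25 ms
Timeout = EstRTT + 4 * DevRTT
4 * DevRTT = 4 * 25 = 100
Timeout = 150 + 100 = 250 ms

250


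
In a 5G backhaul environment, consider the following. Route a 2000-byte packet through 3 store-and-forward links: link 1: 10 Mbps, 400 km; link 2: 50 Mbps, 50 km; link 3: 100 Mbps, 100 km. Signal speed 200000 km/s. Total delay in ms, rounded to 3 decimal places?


Packet = 2000 bytes = 16000 bits. Store-and-forward: sum (t_trans + t_prop) per link.
Link 1: t_trans = 16000/(10*10^6) s = 1.6000 ms; t_prop = 400/200000 s = 2.0000 ms; subtotal = 3.6000 ms
Link 2: t_trans = 16000/(50*10^6) s = 0.3200 ms; t_prop = 50/200000 s = 0.2500 ms; subtotal = 0.5700 ms
Link 3: t_trans = 16000/(100*10^6) s = 0.1600 ms; t_prop = 100/200000 s = 0.5000 ms; subtotal = 0.6600 ms
End-to-end = 3.6000 + 0.5700 + 0.6600 = 4.8300 ms -> 4.830 ms (3 dp)

4.830


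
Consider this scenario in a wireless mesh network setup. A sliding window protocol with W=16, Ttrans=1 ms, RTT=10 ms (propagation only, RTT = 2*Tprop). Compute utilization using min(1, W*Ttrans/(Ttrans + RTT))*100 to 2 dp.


Given: W = 16, Ttrans = 1 ms, RTT = 10 ms (= 2 * Tprop, Tprop = 5 ms)
Cycle time = Ttrans + RTT = 1 + 10 = 11 ms (first packet sent until its ACK returns)
W * Ttrans = 16 * 1 = 16 ms of sending per cycle
W * Ttrans / (Ttrans + RTT) = 16 / 11 = 1.454545
U = min(1, 1.454545) = 1.000000
U% = 100.00%

100.00


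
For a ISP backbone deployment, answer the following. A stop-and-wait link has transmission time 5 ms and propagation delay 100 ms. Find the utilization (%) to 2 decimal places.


Given: Ttrans = 5 ms, Tprop = 100 ms
RTT = 2 * Tprop = 2 * 100 = 200 ms
U = Ttrans / (Ttrans + RTT)
U = 5 / (5 + 200)
U = 5 / 205 = 0.02439
U% = 2.44%

2.44


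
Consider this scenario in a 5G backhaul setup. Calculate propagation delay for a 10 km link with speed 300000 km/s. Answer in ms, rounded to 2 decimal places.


Given: distance = 10 km, speed = 300000 km/s
Delay = distance / speed = 10 / 300000 seconds
Delay in ms = 10 * 1000 / 300000
Delay = 0.0333 ms
Rounded to 2 dp = 0.03 ms

0.03


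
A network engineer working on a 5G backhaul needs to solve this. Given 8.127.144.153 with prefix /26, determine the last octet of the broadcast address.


Given: IP = 8.127.144.153, prefix = /26
Host bits = 32 - 26 = 6
Network last octet = 153 AND mask = 128
Host part size = 2^6 - 1 = 63
Broadcast last octet = 128 OR 63 = 191

191
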